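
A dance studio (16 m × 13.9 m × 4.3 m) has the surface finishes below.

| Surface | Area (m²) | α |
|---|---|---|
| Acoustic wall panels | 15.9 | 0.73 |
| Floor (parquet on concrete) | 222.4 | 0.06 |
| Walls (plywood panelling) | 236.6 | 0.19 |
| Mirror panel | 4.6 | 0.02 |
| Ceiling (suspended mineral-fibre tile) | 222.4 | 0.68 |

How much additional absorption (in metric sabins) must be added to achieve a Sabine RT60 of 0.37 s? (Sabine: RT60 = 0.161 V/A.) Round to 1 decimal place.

Equivalent absorption area: A₁ = 15.9·0.73 + 222.4·0.06 + 236.6·0.19 + 4.6·0.02 + 222.4·0.68 = 221.229 m².
Target A₂ = 0.161·956.32/0.37 = 416.128 sabins (V = 956.32 m³).
Shortfall: 416.128 − 221.229 = 194.9 sabins.

194.9 sabins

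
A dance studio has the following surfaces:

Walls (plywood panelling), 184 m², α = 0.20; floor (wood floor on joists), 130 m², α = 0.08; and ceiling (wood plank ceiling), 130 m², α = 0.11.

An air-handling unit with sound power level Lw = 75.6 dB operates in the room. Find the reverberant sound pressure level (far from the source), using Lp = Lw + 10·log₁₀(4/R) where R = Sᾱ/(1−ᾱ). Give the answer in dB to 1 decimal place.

63.1 dB

Σ(Sᵢαᵢ) = 184·0.20 + 130·0.08 + 130·0.11 = 61.500; total area S = 444.0 m².
ᾱ = 0.1385, so room constant R = A/(1−ᾱ) = 71.387 m².
Lp = 75.6 + 10·log₁₀(4/71.387) = 75.6 + (-12.52) = 63.1 dB.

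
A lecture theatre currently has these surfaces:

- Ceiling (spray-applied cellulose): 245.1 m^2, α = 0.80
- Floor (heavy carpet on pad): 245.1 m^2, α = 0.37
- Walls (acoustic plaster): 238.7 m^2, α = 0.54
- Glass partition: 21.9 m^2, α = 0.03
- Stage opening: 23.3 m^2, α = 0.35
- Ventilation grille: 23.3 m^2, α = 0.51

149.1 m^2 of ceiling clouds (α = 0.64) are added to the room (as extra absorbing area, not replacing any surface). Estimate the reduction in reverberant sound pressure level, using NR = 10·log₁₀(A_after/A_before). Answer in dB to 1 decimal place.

Summing Sᵢαᵢ: 196.080 + 90.687 + 128.898 + 0.657 + 8.155 + 11.883 → A_before = 436.360 sabins.
Added absorption = 149.1 × 0.64 = 95.424 sabins.
A_after = 436.360 + 95.424 = 531.784 sabins.
NR = 10·log₁₀(531.784/436.360) = 0.9 dB.

0.9 dB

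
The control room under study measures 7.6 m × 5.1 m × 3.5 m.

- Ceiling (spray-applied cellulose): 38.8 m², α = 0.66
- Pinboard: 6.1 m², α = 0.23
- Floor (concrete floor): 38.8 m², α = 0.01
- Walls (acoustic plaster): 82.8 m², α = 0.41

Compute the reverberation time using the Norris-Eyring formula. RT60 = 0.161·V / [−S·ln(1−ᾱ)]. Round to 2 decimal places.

0.29 s

S = Σ Sᵢ = 166.5 m².
Σ(Sᵢαᵢ) = 38.8×0.66 + 6.1×0.23 + 38.8×0.01 + 82.8×0.41 = 61.347.
ᾱ = 61.347 / 166.5 = 0.3685.
Eyring denominator: −S ln(1−ᾱ) = 76.533.
V = 7.6 × 5.1 × 3.5 = 135.66 m³.
T = 0.161·V/[−S·ln(1−ᾱ)] = 0.161·135.66/76.533 = 0.29 s.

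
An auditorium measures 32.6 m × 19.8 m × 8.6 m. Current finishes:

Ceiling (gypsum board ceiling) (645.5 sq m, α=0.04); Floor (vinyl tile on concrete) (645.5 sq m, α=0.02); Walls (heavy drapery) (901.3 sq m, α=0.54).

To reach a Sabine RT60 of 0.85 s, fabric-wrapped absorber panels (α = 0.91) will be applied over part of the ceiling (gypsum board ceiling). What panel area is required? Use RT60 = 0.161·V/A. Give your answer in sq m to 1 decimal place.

604.6

Summing Sᵢαᵢ: 25.820 + 12.910 + 486.702 → A₁ = 525.432 sabins.
Required A₂ = 0.161·5551.128/0.85 = 1051.449 sabins.
Absorption to add: 1051.449 − 525.432 = 526.017 sabins.
Each sq m of panel replacing the ceiling (gypsum board ceiling) adds (0.91 − 0.04) = 0.87 sabins.
Area = ΔA/Δα = 526.017/0.87 = 604.6 sq m.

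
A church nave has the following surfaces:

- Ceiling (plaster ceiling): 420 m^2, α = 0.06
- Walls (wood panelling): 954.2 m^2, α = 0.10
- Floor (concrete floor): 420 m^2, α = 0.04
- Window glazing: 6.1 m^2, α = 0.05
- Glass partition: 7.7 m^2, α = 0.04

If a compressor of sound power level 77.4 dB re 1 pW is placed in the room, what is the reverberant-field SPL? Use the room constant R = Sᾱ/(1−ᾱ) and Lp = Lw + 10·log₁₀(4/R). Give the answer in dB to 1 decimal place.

61.7 dB

A = 138.033 sabins; S = 1808.0 m^2.
ᾱ = 0.0763, so room constant R = A/(1−ᾱ) = 149.435 m^2.
Lp = Lw + 10 log₁₀(4/R) = 77.4 -15.72 = 61.7 dB.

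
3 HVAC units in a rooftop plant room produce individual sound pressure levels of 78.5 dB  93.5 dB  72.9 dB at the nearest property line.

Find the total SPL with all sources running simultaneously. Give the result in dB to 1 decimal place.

Converting to relative power and adding: 10^(78.5/10) + 10^(93.5/10) + 10^(72.9/10) = 2.329e+09.
Combined level = 10 log₁₀(2.329e+09) = 93.7 dB.

93.7 dB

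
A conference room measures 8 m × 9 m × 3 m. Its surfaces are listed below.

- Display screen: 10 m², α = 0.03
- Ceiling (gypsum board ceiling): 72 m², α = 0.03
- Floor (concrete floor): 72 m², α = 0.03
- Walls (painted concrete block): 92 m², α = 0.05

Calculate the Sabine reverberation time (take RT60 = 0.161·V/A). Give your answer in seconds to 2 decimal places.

3.77 seconds

Summing Sᵢαᵢ: 0.300 + 2.160 + 2.160 + 4.600 → A = 9.220 sabins.
Room volume: 216 m³.
T = 0.161 V/A = 0.161·216/9.220 = 3.77 s.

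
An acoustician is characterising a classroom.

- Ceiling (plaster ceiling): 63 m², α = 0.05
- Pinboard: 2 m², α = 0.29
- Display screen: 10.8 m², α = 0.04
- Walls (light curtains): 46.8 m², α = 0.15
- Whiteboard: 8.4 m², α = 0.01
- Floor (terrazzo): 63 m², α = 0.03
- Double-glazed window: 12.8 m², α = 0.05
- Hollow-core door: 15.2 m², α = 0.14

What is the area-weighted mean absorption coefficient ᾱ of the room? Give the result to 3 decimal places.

0.072

Total surface area S = 222.0 m².
Σ(Sᵢαᵢ) = 63*0.05 + 2*0.29 + 10.8*0.04 + 46.8*0.15 + 8.4*0.01 + 63*0.03 + 12.8*0.05 + 15.2*0.14 = 15.924.
ᾱ = 15.924 / 222.0 = 0.072.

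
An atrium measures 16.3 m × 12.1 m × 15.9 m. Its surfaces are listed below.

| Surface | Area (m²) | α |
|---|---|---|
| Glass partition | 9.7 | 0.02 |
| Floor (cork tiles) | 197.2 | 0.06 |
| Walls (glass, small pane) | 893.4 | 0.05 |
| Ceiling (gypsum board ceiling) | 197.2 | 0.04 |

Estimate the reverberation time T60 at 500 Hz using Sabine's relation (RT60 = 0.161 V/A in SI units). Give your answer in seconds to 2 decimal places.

7.82 sec

A = Σ Sᵢαᵢ = 9.7*0.02 + 197.2*0.06 + 893.4*0.05 + 197.2*0.04 = 64.584 sabins.
Volume V = 16.3 × 12.1 × 15.9 = 3135.957 m³.
T = 0.161 V/A = 0.161·3135.957/64.584 = 7.82 s.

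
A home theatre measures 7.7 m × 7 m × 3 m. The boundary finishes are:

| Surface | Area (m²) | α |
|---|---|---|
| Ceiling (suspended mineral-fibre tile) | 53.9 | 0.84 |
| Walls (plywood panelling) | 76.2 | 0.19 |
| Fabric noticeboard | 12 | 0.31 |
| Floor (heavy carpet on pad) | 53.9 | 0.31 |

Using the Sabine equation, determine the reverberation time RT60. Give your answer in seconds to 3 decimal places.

Equivalent absorption area: A = 53.9·0.84 + 76.2·0.19 + 12·0.31 + 53.9·0.31 = 80.183 m².
Room volume: 161.7 m³.
RT60 = 0.161 · V / A = 0.161 × 161.7 / 80.183 = 0.325 s.

0.325 s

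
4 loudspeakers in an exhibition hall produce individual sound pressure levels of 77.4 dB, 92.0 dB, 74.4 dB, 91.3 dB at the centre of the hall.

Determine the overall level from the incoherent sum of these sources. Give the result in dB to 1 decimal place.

Converting to relative power and adding: 10^(77.4/10) + 10^(92.0/10) + 10^(74.4/10) + 10^(91.3/10) = 3.016e+09.
L_total = 10·log₁₀(3.016e+09) = 94.8 dB.

94.8 dB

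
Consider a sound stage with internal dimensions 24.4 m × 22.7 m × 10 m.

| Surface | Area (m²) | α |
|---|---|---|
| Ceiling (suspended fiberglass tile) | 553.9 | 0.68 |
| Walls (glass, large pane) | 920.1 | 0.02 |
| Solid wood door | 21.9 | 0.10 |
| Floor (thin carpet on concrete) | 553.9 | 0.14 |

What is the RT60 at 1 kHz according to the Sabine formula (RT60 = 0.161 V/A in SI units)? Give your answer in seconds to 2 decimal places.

A = Σ Sᵢαᵢ = 553.9*0.68 + 920.1*0.02 + 21.9*0.10 + 553.9*0.14 = 474.790 sabins.
V = 24.4·22.7·10 = 5538.8 m³.
T = 0.161 V/A = 0.161·5538.8/474.790 = 1.88 s.

1.88 s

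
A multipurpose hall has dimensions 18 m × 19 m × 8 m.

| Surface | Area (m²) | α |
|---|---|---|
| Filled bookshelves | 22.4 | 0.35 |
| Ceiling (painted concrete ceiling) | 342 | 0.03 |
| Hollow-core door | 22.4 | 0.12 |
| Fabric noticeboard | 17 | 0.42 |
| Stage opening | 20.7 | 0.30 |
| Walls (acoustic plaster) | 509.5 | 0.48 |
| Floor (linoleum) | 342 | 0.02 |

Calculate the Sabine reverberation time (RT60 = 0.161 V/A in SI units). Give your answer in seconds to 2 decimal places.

A = Σ Sᵢαᵢ = 22.4×0.35 + 342×0.03 + 22.4×0.12 + 17×0.42 + 20.7×0.30 + 509.5×0.48 + 342×0.02 = 285.538 sabins.
Volume V = 18 × 19 × 8 = 2736 m³.
Sabine: RT60 = 0.161 × 2736 / 285.538 = 1.54 s.

1.54 sec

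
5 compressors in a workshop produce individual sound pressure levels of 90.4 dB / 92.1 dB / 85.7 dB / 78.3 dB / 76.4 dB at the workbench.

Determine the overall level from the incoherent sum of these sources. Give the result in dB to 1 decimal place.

Sum in the linear (power) domain: Σ 10^(Lᵢ/10) = 10^(90.4/10) + 10^(92.1/10) + 10^(85.7/10) + 10^(78.3/10) + 10^(76.4/10) = 3.201e+09.
Back to dB: 10·log₁₀ Σ = 95.1 dB.

95.1 dB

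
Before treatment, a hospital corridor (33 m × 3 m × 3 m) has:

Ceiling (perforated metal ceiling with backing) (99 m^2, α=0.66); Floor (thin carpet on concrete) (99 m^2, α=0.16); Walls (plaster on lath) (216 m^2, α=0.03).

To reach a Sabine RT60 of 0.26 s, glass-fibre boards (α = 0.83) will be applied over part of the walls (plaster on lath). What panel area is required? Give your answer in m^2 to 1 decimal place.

120.3

A₁ = Σ Sᵢαᵢ = 99·0.66 + 99·0.16 + 216·0.03 = 87.660 sabins.
Required A₂ = 0.161·297/0.26 = 183.912 sabins.
Absorption to add: 183.912 − 87.660 = 96.252 sabins.
Net gain per m^2: Δα = 0.83 − 0.03 = 0.80.
Panel area = 96.252 / 0.80 = 120.3 m^2.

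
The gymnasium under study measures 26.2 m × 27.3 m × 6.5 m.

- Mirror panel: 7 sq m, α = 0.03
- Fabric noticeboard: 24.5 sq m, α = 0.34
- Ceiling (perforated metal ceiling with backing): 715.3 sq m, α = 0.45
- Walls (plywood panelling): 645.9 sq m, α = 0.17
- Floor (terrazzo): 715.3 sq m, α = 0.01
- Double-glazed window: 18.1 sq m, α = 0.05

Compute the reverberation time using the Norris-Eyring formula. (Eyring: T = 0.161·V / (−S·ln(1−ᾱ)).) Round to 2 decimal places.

S = Σ Sᵢ = 2126.1 sq m.
Σ(Sᵢαᵢ) = 7·0.03 + 24.5·0.34 + 715.3·0.45 + 645.9·0.17 + 715.3·0.01 + 18.1·0.05 = 448.286.
ᾱ = 448.286 / 2126.1 = 0.2108.
−S·ln(1−ᾱ) = −2126.1 × ln(1 − 0.2108) = 503.323.
V = 26.2 × 27.3 × 6.5 = 4649.19 m³.
RT60 = 0.161 × 4649.19 / 503.323 = 1.49 s.

1.49 seconds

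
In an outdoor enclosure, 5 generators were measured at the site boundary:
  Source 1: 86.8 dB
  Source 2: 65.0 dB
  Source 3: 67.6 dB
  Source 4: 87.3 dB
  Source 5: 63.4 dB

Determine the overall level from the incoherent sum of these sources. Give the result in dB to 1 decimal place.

Sum in the linear (power) domain: Σ 10^(Lᵢ/10) = 10^(86.8/10) + 10^(65.0/10) + 10^(67.6/10) + 10^(87.3/10) + 10^(63.4/10) = 1.027e+09.
L_total = 10·log₁₀(1.027e+09) = 90.1 dB.

90.1 dB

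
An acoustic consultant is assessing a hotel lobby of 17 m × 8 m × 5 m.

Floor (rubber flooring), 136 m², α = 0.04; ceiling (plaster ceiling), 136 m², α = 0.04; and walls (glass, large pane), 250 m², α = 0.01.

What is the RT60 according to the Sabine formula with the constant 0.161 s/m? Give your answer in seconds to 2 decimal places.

A = Σ Sᵢαᵢ = 136·0.04 + 136·0.04 + 250·0.01 = 13.380 sabins.
V = 17·8·5 = 680 m³.
T = 0.161 V/A = 0.161·680/13.380 = 8.18 s.

8.18 seconds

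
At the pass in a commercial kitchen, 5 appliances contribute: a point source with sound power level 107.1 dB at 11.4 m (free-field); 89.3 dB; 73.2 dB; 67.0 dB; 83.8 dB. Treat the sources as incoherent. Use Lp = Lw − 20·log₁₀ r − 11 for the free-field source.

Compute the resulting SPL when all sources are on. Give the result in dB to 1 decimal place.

Source at 11.4 m: Lp = 107.1 − 20·log₁₀(11.4) − 11 = 75.0 dB.
Sum in the linear (power) domain: Σ 10^(Lᵢ/10) = 10^(75.0/10) + 10^(89.3/10) + 10^(73.2/10) + 10^(67.0/10) + 10^(83.8/10) = 1.149e+09.
L_total = 10·log₁₀(1.149e+09) = 90.6 dB.

90.6 dB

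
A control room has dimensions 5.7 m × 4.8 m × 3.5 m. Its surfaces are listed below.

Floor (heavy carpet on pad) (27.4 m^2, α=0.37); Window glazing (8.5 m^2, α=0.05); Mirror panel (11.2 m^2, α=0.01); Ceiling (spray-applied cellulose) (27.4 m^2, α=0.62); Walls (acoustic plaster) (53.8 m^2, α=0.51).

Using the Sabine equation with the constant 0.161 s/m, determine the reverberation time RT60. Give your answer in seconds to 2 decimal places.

Equivalent absorption area: A = 27.4×0.37 + 8.5×0.05 + 11.2×0.01 + 27.4×0.62 + 53.8×0.51 = 55.101 m^2.
Room volume: 95.76 m³.
Sabine: RT60 = 0.161 × 95.76 / 55.101 = 0.28 s.

0.28 s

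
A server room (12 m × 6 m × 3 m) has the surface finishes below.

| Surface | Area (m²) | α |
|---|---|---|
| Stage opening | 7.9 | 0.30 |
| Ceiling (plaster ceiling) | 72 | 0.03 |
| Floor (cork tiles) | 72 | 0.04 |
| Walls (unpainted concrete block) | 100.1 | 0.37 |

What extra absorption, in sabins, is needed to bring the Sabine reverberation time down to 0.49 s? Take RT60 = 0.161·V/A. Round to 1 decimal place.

26.5 sabins

Equivalent absorption area: A₁ = 7.9*0.30 + 72*0.03 + 72*0.04 + 100.1*0.37 = 44.447 m².
V = 216 m³. Required absorption A₂ = 0.161 × 216 / 0.49 = 70.971 sabins.
Additional absorption ΔA = 70.971 − 44.447 = 26.5 sabins.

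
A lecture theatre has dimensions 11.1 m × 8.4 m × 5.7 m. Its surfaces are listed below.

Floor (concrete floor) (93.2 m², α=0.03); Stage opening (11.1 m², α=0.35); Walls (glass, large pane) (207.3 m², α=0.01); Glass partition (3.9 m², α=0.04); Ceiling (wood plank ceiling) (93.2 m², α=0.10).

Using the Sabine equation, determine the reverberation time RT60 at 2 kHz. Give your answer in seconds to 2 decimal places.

4.69 seconds

Equivalent absorption area: A = 93.2×0.03 + 11.1×0.35 + 207.3×0.01 + 3.9×0.04 + 93.2×0.10 = 18.230 m².
Room volume: 531.468 m³.
Sabine: RT60 = 0.161 × 531.468 / 18.230 = 4.69 s.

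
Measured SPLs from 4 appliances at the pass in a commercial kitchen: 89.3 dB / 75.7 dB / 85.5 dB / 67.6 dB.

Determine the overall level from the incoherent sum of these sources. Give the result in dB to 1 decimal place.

Converting to relative power and adding: 10^(89.3/10) + 10^(75.7/10) + 10^(85.5/10) + 10^(67.6/10) = 1.249e+09.
Combined level = 10 log₁₀(1.249e+09) = 91.0 dB.

91.0 dB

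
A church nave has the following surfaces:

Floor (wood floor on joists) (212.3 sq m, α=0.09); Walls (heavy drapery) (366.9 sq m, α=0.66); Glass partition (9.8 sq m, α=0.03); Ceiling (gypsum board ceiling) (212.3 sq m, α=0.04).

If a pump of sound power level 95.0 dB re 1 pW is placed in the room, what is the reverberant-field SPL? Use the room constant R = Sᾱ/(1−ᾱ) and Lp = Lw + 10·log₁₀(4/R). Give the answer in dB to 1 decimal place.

A = 270.047 sabins; S = 801.3 sq m.
ᾱ = 270.047/801.3 = 0.3370; R = Sᾱ/(1−ᾱ) = 270.047/(1−0.3370) = 407.311 sq m.
Lp = Lw + 10 log₁₀(4/R) = 95.0 -20.08 = 74.9 dB.

74.9 dB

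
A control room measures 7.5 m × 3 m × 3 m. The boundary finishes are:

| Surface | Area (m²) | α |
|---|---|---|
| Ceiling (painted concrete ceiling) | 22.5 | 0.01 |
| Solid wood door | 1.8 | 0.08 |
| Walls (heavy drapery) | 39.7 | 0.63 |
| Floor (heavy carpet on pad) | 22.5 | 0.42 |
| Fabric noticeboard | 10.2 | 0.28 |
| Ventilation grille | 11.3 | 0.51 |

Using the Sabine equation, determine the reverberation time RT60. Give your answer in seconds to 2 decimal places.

Equivalent absorption area: A = 22.5×0.01 + 1.8×0.08 + 39.7×0.63 + 22.5×0.42 + 10.2×0.28 + 11.3×0.51 = 43.449 m².
Room volume: 67.5 m³.
Sabine: RT60 = 0.161 × 67.5 / 43.449 = 0.25 s.

0.25 s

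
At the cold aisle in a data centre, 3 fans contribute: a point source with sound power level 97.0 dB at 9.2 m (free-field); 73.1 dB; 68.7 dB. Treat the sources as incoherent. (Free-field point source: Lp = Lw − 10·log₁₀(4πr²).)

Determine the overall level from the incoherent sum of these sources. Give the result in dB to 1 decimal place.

Source at 9.2 m: Lp = 97.0 − 10·log₁₀(4π·9.2²) = 97.0 − 10·log₁₀(1063.618) = 66.7 dB.
Converting to relative power and adding: 10^(66.7/10) + 10^(73.1/10) + 10^(68.7/10) = 3.251e+07.
L_total = 10·log₁₀(3.251e+07) = 75.1 dB.

75.1 dB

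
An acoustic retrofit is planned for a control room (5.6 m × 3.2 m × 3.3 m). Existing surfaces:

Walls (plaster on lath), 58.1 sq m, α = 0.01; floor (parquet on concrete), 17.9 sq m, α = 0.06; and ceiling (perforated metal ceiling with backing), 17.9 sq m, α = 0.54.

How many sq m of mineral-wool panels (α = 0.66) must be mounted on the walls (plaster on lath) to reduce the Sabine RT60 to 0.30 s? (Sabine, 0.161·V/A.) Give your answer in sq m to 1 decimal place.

Total absorption A₁ = 58.1·0.01 + 17.9·0.06 + 17.9·0.54
  = 0.581 + 1.074 + 9.666 = 11.321 sq m sabins.
V = 59.136 m³. Target absorption A₂ = 0.161 × 59.136 / 0.30 = 31.736 sabins.
ΔA needed = 31.736 − 11.321 = 20.415 sabins.
Each sq m of panel replacing the walls (plaster on lath) adds (0.66 − 0.01) = 0.65 sabins.
Panel area = 20.415 / 0.65 = 31.4 sq m.

31.4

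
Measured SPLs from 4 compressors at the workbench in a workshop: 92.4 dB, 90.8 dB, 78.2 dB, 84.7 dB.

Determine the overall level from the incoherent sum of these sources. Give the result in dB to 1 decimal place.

95.2 dB

Converting to relative power and adding: 10^(92.4/10) + 10^(90.8/10) + 10^(78.2/10) + 10^(84.7/10) = 3.301e+09.
Combined level = 10 log₁₀(3.301e+09) = 95.2 dB.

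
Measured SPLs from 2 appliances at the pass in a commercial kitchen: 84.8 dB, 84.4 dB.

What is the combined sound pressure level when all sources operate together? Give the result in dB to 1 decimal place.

87.6 dB

Converting to relative power and adding: 10^(84.8/10) + 10^(84.4/10) = 5.774e+08.
L_total = 10·log₁₀(5.774e+08) = 87.6 dB.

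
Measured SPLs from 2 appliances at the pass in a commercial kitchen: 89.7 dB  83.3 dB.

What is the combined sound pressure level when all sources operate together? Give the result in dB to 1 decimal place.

90.6 dB

Converting to relative power and adding: 10^(89.7/10) + 10^(83.3/10) = 1.147e+09.
Back to dB: 10·log₁₀ Σ = 90.6 dB.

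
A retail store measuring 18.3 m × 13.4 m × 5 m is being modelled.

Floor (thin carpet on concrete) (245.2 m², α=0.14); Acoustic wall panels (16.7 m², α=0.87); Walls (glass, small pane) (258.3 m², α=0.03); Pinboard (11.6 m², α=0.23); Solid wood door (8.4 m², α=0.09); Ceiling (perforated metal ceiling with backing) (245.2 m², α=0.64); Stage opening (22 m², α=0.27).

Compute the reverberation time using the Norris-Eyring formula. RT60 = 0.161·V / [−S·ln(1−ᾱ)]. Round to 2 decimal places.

Total surface area S = 245.2 + 16.7 + 258.3 + 11.6 + 8.4 + 245.2 + 22 = 807.4 m².
Absorption A = 245.2×0.14 + 16.7×0.87 + 258.3×0.03 + 11.6×0.23 + 8.4×0.09 + 245.2×0.64 + 22×0.27 = 222.898 sabins.
ᾱ = 222.898 / 807.4 = 0.2761.
Eyring denominator: −S ln(1−ᾱ) = 260.873.
V = 18.3 × 13.4 × 5 = 1226.1 m³.
T = 0.161·V/[−S·ln(1−ᾱ)] = 0.161·1226.1/260.873 = 0.76 s.

0.76 sec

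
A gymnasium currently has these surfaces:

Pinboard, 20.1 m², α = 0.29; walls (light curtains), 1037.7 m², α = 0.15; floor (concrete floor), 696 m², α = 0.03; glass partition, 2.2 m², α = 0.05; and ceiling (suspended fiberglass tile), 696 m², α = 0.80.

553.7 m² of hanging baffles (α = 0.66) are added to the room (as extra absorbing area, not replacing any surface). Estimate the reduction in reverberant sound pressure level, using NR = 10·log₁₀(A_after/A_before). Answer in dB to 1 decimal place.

1.7 dB

Summing Sᵢαᵢ: 5.829 + 155.655 + 20.880 + 0.110 + 556.800 → A_before = 739.274 sabins.
Treatment contributes 553.7·0.66 = 365.442 sabins.
A_after = 739.274 + 365.442 = 1104.716 sabins.
NR = 10·log₁₀(1104.716/739.274) = 1.7 dB.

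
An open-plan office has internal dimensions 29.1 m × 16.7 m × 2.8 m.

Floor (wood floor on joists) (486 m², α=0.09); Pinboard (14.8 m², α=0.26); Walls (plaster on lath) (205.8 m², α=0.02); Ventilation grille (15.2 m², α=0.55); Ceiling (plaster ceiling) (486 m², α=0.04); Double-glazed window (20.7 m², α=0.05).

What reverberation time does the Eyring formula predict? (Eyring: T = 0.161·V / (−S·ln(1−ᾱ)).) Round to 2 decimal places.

2.63 s

Total surface area S = 486 + 14.8 + 205.8 + 15.2 + 486 + 20.7 = 1228.5 m².
Absorption A = 486×0.09 + 14.8×0.26 + 205.8×0.02 + 15.2×0.55 + 486×0.04 + 20.7×0.05 = 80.539 sabins.
Mean coefficient ᾱ = A/S = 0.0656.
Eyring denominator: −S ln(1−ᾱ) = 83.355.
V = 29.1 × 16.7 × 2.8 = 1360.716 m³.
RT60 = 0.161 × 1360.716 / 83.355 = 2.63 s.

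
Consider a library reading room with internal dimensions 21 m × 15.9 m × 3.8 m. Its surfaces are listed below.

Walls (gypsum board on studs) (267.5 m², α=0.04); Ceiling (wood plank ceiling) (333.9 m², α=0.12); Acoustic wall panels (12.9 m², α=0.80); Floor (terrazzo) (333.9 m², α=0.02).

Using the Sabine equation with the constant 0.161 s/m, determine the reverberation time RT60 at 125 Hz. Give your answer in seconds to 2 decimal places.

A = Σ Sᵢαᵢ = 267.5·0.04 + 333.9·0.12 + 12.9·0.80 + 333.9·0.02 = 67.766 sabins.
Room volume: 1268.82 m³.
T = 0.161 V/A = 0.161·1268.82/67.766 = 3.01 s.

3.01 seconds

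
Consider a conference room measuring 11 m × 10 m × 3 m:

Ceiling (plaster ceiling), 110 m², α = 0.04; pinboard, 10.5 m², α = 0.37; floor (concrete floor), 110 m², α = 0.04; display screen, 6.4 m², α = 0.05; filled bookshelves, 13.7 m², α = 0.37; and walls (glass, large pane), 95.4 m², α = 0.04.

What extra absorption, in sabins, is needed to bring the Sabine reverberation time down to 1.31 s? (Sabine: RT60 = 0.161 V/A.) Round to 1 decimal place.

18.7 sabins

Total absorption A₁ = 110×0.04 + 10.5×0.37 + 110×0.04 + 6.4×0.05 + 13.7×0.37 + 95.4×0.04
  = 4.400 + 3.885 + 4.400 + 0.320 + 5.069 + 3.816 = 21.890 m² sabins.
Target A₂ = 0.161·330/1.31 = 40.557 sabins (V = 330 m³).
ΔA = A₂ − A₁ = 40.557 − 21.890 = 18.7 sabins.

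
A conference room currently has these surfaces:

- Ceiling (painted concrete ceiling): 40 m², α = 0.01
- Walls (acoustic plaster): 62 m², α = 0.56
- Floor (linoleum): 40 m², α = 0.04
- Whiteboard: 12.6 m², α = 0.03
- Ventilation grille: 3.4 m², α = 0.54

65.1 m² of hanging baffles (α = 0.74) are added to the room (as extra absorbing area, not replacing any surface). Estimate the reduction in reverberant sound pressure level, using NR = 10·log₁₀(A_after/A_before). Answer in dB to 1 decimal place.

Equivalent absorption area: A_before = 40·0.01 + 62·0.56 + 40·0.04 + 12.6·0.03 + 3.4·0.54 = 38.934 m².
Added absorption = 65.1 × 0.74 = 48.174 sabins.
New total A_after = 87.108 sabins.
NR = 10·log₁₀(87.108/38.934) = 3.5 dB.

3.5 dB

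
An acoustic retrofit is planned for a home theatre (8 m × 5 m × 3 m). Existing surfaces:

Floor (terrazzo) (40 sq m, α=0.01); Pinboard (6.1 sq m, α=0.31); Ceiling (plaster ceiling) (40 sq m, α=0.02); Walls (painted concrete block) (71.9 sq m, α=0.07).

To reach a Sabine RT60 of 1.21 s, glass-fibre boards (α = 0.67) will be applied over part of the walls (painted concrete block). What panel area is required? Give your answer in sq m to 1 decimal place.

A₁ = Σ Sᵢαᵢ = 40*0.01 + 6.1*0.31 + 40*0.02 + 71.9*0.07 = 8.124 sabins.
V = 120 m³. Target absorption A₂ = 0.161 × 120 / 1.21 = 15.967 sabins.
Absorption to add: 15.967 − 8.124 = 7.843 sabins.
Each sq m of panel replacing the walls (painted concrete block) adds (0.67 − 0.07) = 0.60 sabins.
Panel area = 7.843 / 0.60 = 13.1 sq m.

13.1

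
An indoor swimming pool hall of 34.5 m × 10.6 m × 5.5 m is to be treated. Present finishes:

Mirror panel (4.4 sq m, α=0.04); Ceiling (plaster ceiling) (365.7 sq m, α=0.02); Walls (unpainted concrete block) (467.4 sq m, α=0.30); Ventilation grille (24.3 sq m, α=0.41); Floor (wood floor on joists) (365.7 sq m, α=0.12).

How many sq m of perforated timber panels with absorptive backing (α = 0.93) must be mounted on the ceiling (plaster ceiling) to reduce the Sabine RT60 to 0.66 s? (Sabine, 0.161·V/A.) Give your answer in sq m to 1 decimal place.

317.7

Total absorption A₁ = 4.4×0.04 + 365.7×0.02 + 467.4×0.30 + 24.3×0.41 + 365.7×0.12
  = 0.176 + 7.314 + 140.220 + 9.963 + 43.884 = 201.557 sq m sabins.
V = 2011.35 m³. Target absorption A₂ = 0.161 × 2011.35 / 0.66 = 490.647 sabins.
ΔA needed = 490.647 − 201.557 = 289.090 sabins.
Net gain per sq m: Δα = 0.93 − 0.02 = 0.91.
Panel area = 289.090 / 0.91 = 317.7 sq m.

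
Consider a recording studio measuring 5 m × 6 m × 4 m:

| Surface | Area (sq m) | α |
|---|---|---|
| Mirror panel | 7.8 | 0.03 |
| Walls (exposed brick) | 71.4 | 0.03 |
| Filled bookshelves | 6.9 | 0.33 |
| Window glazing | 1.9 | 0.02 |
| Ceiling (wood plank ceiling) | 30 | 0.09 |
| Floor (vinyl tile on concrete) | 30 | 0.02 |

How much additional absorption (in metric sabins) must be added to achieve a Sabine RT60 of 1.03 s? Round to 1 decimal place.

Summing Sᵢαᵢ: 0.234 + 2.142 + 2.277 + 0.038 + 2.700 + 0.600 → A₁ = 7.991 sabins.
For T = 1.03 s, need A₂ = 0.161·V/T = 0.161·120/1.03 = 18.757 sabins.
ΔA = A₂ − A₁ = 18.757 − 7.991 = 10.8 sabins.

10.8 sabins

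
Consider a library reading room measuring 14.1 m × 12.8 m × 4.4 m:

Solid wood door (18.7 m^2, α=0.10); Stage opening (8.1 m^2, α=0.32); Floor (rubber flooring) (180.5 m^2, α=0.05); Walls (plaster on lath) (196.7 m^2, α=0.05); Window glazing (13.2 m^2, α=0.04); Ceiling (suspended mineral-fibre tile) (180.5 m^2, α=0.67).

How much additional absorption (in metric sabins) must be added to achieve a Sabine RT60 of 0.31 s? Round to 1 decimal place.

267.6 sabins

Equivalent absorption area: A₁ = 18.7*0.10 + 8.1*0.32 + 180.5*0.05 + 196.7*0.05 + 13.2*0.04 + 180.5*0.67 = 144.785 m^2.
For T = 0.31 s, need A₂ = 0.161·V/T = 0.161·794.112/0.31 = 412.426 sabins.
Shortfall: 412.426 − 144.785 = 267.6 sabins.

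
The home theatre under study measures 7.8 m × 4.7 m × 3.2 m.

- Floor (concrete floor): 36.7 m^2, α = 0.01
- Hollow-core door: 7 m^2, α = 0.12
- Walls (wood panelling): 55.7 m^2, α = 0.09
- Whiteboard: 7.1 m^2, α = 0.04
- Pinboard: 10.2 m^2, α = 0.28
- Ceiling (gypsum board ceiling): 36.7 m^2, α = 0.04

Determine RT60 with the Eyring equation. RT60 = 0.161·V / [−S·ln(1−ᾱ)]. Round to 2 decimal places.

Total surface area S = 36.7 + 7 + 55.7 + 7.1 + 10.2 + 36.7 = 153.4 m^2.
Absorption A = 36.7×0.01 + 7×0.12 + 55.7×0.09 + 7.1×0.04 + 10.2×0.28 + 36.7×0.04 = 10.828 sabins.
Mean coefficient ᾱ = A/S = 0.0706.
Eyring denominator: −S ln(1−ᾱ) = 11.231.
V = 7.8 × 4.7 × 3.2 = 117.312 m³.
RT60 = 0.161 × 117.312 / 11.231 = 1.68 s.

1.68 sec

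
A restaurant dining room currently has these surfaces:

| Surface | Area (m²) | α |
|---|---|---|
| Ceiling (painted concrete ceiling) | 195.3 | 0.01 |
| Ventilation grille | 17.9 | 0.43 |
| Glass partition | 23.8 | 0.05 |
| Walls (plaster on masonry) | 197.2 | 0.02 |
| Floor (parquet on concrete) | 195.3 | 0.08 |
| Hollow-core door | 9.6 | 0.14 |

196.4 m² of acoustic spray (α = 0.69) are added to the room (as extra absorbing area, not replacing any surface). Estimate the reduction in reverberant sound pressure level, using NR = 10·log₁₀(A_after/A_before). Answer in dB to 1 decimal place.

7.2 dB

Total absorption A_before = 195.3*0.01 + 17.9*0.43 + 23.8*0.05 + 197.2*0.02 + 195.3*0.08 + 9.6*0.14
  = 1.953 + 7.697 + 1.190 + 3.944 + 15.624 + 1.344 = 31.752 m² sabins.
Added absorption = 196.4 × 0.69 = 135.516 sabins.
A_after = 31.752 + 135.516 = 167.268 sabins.
NR = 10·log₁₀(167.268/31.752) = 7.2 dB.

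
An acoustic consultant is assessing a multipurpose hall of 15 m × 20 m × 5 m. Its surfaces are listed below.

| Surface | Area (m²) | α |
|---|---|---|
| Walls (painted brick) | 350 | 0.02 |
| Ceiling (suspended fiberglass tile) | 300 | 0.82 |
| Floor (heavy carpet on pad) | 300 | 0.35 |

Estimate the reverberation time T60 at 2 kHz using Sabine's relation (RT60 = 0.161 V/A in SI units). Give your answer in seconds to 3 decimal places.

0.675 sec

Total absorption A = 350*0.02 + 300*0.82 + 300*0.35
  = 7.000 + 246.000 + 105.000 = 358.000 m² sabins.
Volume V = 15 × 20 × 5 = 1500 m³.
RT60 = 0.161 · V / A = 0.161 × 1500 / 358.000 = 0.675 s.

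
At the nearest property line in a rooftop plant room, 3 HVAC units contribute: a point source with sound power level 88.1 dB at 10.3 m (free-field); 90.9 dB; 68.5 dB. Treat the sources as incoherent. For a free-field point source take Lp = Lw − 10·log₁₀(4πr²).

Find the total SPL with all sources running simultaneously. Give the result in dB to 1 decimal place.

90.9 dB

Source at 10.3 m: Lp = 88.1 − 10·log₁₀(4π·10.3²) = 88.1 − 10·log₁₀(1333.166) = 56.9 dB.
Converting to relative power and adding: 10^(56.9/10) + 10^(90.9/10) + 10^(68.5/10) = 1.238e+09.
L_total = 10·log₁₀(1.238e+09) = 90.9 dB.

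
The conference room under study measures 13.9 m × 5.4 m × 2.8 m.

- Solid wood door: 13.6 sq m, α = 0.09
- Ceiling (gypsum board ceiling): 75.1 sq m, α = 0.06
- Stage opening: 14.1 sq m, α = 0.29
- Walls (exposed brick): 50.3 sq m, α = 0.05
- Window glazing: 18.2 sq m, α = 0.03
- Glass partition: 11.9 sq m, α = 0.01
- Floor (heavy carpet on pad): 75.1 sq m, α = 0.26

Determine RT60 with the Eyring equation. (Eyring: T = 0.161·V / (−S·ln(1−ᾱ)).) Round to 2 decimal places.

S = Σ Sᵢ = 258.3 sq m.
Absorption A = 13.6×0.09 + 75.1×0.06 + 14.1×0.29 + 50.3×0.05 + 18.2×0.03 + 11.9×0.01 + 75.1×0.26 = 32.525 sabins.
ᾱ = 32.525 / 258.3 = 0.1259.
−S·ln(1−ᾱ) = −258.3 × ln(1 − 0.1259) = 34.757.
V = 13.9 × 5.4 × 2.8 = 210.168 m³.
T = 0.161·V/[−S·ln(1−ᾱ)] = 0.161·210.168/34.757 = 0.97 s.

0.97 s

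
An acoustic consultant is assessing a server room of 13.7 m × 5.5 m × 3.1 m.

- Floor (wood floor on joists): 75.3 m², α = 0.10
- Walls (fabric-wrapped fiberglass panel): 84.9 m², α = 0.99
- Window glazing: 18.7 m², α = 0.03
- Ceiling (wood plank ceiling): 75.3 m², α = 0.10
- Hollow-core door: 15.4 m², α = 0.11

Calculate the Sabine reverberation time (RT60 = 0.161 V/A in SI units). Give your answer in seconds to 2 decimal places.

0.37 sec

A = Σ Sᵢαᵢ = 75.3·0.10 + 84.9·0.99 + 18.7·0.03 + 75.3·0.10 + 15.4·0.11 = 101.366 sabins.
Room volume: 233.585 m³.
Sabine: RT60 = 0.161 × 233.585 / 101.366 = 0.37 s.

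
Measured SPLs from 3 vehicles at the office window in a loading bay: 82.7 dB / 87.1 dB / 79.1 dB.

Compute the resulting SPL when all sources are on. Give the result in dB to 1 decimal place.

Sum in the linear (power) domain: Σ 10^(Lᵢ/10) = 10^(82.7/10) + 10^(87.1/10) + 10^(79.1/10) = 7.804e+08.
Back to dB: 10·log₁₀ Σ = 88.9 dB.

88.9 dB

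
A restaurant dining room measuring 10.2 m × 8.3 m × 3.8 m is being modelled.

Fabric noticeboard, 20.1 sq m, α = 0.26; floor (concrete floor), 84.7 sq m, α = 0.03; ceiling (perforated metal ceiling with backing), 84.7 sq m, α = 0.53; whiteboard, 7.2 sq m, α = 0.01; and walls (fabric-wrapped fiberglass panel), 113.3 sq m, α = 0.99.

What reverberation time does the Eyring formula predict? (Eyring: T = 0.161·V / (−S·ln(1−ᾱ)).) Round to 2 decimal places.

S = Σ Sᵢ = 310.0 sq m.
Σ(Sᵢαᵢ) = 20.1×0.26 + 84.7×0.03 + 84.7×0.53 + 7.2×0.01 + 113.3×0.99 = 164.897.
ᾱ = 164.897 / 310.0 = 0.5319.
Eyring denominator: −S ln(1−ᾱ) = 235.313.
V = 10.2 × 8.3 × 3.8 = 321.708 m³.
T = 0.161·V/[−S·ln(1−ᾱ)] = 0.161·321.708/235.313 = 0.22 s.

0.22 s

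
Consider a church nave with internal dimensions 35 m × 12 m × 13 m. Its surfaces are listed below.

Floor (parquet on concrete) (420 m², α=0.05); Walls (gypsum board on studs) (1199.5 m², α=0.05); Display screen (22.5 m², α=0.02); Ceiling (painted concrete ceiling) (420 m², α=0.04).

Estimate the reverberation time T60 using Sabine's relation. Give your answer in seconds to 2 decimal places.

Total absorption A = 420·0.05 + 1199.5·0.05 + 22.5·0.02 + 420·0.04
  = 21.000 + 59.975 + 0.450 + 16.800 = 98.225 m² sabins.
V = 35·12·13 = 5460 m³.
RT60 = 0.161 · V / A = 0.161 × 5460 / 98.225 = 8.95 s.

8.95 seconds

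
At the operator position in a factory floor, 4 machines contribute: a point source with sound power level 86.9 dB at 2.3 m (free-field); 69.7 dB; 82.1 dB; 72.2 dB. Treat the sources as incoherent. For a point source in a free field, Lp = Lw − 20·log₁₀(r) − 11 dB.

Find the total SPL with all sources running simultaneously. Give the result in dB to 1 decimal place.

Source at 2.3 m: Lp = 86.9 − 20·log₁₀(2.3) − 11 = 68.7 dB.
Converting to relative power and adding: 10^(68.7/10) + 10^(69.7/10) + 10^(82.1/10) + 10^(72.2/10) = 1.955e+08.
Combined level = 10 log₁₀(1.955e+08) = 82.9 dB.

82.9 dB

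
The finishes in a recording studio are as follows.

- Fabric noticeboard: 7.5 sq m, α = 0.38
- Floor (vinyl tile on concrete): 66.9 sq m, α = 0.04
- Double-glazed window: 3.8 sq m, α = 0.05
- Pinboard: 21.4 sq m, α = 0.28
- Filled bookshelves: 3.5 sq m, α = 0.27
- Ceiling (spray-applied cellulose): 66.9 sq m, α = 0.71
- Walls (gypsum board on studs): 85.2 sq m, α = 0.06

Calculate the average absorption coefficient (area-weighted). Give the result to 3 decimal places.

S = Σ Sᵢ = 7.5 + 66.9 + 3.8 + 21.4 + 3.5 + 66.9 + 85.2 = 255.2 sq m.
A = 7.5·0.38 + 66.9·0.04 + 3.8·0.05 + 21.4·0.28 + 3.5·0.27 + 66.9·0.71 + 85.2·0.06 = 65.264 sabins.
ᾱ = A/S = 0.256.

0.256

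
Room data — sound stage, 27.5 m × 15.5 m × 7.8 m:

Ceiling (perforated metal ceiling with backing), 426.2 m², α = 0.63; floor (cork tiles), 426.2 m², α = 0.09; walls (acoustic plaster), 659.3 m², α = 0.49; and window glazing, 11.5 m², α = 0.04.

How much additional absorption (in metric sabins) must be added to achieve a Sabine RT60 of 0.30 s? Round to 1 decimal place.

1153.9 sabins

A₁ = Σ Sᵢαᵢ = 426.2×0.63 + 426.2×0.09 + 659.3×0.49 + 11.5×0.04 = 630.381 sabins.
Target A₂ = 0.161·3324.75/0.30 = 1784.283 sabins (V = 3324.75 m³).
Additional absorption ΔA = 1784.283 − 630.381 = 1153.9 sabins.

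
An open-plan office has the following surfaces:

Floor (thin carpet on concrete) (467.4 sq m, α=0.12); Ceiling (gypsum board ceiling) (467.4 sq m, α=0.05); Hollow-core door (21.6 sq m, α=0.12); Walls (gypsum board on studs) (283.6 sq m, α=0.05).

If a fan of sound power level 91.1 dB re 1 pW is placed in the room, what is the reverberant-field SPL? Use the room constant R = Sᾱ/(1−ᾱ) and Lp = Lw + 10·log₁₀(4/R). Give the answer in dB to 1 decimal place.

76.9 dB

A = 96.230 sabins; S = 1240.0 sq m.
ᾱ = 0.0776, so room constant R = A/(1−ᾱ) = 104.326 sq m.
Lp = Lw + 10 log₁₀(4/R) = 91.1 -14.16 = 76.9 dB.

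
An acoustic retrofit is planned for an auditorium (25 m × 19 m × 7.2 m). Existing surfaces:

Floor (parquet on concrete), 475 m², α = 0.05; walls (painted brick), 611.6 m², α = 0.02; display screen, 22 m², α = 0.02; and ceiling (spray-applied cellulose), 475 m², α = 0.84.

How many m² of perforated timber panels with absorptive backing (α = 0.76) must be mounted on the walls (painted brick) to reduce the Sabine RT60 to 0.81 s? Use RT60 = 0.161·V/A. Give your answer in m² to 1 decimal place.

Summing Sᵢαᵢ: 23.750 + 12.232 + 0.440 + 399.000 → A₁ = 435.422 sabins.
Required A₂ = 0.161·3420/0.81 = 679.778 sabins.
ΔA needed = 679.778 − 435.422 = 244.356 sabins.
Each m² of panel replacing the walls (painted brick) adds (0.76 − 0.02) = 0.74 sabins.
Panel area = 244.356 / 0.74 = 330.2 m².

330.2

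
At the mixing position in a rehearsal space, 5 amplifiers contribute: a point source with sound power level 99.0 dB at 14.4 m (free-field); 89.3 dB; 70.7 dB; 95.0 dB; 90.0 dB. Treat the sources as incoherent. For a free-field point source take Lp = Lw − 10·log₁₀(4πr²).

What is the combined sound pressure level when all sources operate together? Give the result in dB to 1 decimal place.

97.0 dB

Source at 14.4 m: Lp = 99.0 − 10·log₁₀(4π·14.4²) = 99.0 − 10·log₁₀(2605.763) = 64.8 dB.
Sum in the linear (power) domain: Σ 10^(Lᵢ/10) = 10^(64.8/10) + 10^(89.3/10) + 10^(70.7/10) + 10^(95.0/10) + 10^(90.0/10) = 5.028e+09.
L_total = 10·log₁₀(5.028e+09) = 97.0 dB.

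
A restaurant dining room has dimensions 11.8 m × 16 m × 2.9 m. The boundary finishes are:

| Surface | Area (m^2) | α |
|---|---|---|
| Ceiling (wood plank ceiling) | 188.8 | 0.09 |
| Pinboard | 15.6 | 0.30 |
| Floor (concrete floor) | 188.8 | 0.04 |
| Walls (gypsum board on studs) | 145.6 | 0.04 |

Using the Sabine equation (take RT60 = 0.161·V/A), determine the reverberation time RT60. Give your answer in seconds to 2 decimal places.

2.52 sec

Equivalent absorption area: A = 188.8·0.09 + 15.6·0.30 + 188.8·0.04 + 145.6·0.04 = 35.048 m^2.
Room volume: 547.52 m³.
Sabine: RT60 = 0.161 × 547.52 / 35.048 = 2.52 s.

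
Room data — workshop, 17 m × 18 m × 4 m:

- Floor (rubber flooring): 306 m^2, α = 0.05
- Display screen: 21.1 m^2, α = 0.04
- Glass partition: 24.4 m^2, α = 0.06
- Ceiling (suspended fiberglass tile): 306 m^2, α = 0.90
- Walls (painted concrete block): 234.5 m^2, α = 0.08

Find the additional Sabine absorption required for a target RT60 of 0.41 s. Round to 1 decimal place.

A₁ = Σ Sᵢαᵢ = 306*0.05 + 21.1*0.04 + 24.4*0.06 + 306*0.90 + 234.5*0.08 = 311.768 sabins.
V = 1224 m³. Required absorption A₂ = 0.161 × 1224 / 0.41 = 480.644 sabins.
Shortfall: 480.644 − 311.768 = 168.9 sabins.

168.9 sabins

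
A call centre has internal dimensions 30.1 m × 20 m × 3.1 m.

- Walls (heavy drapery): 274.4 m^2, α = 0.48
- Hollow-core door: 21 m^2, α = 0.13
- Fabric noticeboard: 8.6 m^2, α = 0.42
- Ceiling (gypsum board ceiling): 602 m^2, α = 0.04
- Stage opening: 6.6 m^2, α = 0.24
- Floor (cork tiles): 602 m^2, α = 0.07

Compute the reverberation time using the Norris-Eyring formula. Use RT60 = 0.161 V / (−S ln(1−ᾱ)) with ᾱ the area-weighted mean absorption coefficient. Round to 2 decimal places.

Total surface area S = 274.4 + 21 + 8.6 + 602 + 6.6 + 602 = 1514.6 m^2.
Absorption A = 274.4·0.48 + 21·0.13 + 8.6·0.42 + 602·0.04 + 6.6·0.24 + 602·0.07 = 205.858 sabins.
Mean coefficient ᾱ = A/S = 0.1359.
−S·ln(1−ᾱ) = −1514.6 × ln(1 − 0.1359) = 221.233.
V = 30.1 × 20 × 3.1 = 1866.2 m³.
RT60 = 0.161 × 1866.2 / 221.233 = 1.36 s.

1.36 sec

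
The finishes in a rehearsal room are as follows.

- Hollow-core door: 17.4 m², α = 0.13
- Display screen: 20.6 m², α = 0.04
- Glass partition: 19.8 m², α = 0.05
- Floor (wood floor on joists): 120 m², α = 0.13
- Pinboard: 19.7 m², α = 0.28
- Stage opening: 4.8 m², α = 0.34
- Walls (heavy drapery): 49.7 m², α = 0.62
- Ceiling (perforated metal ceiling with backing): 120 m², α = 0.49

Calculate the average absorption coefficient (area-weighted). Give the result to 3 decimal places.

0.313

S = Σ Sᵢ = 17.4 + 20.6 + 19.8 + 120 + 19.7 + 4.8 + 49.7 + 120 = 372.0 m².
Σ(Sᵢαᵢ) = 17.4×0.13 + 20.6×0.04 + 19.8×0.05 + 120×0.13 + 19.7×0.28 + 4.8×0.34 + 49.7×0.62 + 120×0.49 = 116.438.
ᾱ = 116.438 / 372.0 = 0.313.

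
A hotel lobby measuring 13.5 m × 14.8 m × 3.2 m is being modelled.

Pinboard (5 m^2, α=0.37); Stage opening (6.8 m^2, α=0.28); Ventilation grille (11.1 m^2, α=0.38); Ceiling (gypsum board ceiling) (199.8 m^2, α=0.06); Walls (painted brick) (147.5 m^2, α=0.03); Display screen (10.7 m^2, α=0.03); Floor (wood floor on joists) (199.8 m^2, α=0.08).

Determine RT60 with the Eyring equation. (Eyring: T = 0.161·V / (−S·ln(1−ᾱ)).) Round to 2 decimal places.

Total surface area S = 5 + 6.8 + 11.1 + 199.8 + 147.5 + 10.7 + 199.8 = 580.7 m^2.
Σ(Sᵢαᵢ) = 5×0.37 + 6.8×0.28 + 11.1×0.38 + 199.8×0.06 + 147.5×0.03 + 10.7×0.03 + 199.8×0.08 = 40.690.
Mean coefficient ᾱ = A/S = 0.0701.
−S·ln(1−ᾱ) = −580.7 × ln(1 − 0.0701) = 42.204.
V = 13.5 × 14.8 × 3.2 = 639.36 m³.
T = 0.161·V/[−S·ln(1−ᾱ)] = 0.161·639.36/42.204 = 2.44 s.

2.44 s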